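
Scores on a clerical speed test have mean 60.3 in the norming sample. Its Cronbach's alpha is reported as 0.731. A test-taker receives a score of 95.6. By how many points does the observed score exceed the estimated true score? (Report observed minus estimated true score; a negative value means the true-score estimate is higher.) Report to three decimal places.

T̂ = 0.731(95.6) + 0.269(60.3) = 69.8836 + 16.2207 = 86.10430 → 86.1043
X − T̂ = 95.6 − 86.1043 = 9.4957 → 9.496

9.496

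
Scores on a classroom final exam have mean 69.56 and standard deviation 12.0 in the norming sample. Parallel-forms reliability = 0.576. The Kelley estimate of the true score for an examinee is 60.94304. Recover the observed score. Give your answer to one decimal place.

T̂ = ρX + (1 − ρ)μ  ⇒  X = (T̂ − (1 − ρ)μ) / ρ
X = (60.94304 − 0.424 × 69.56) / 0.576 = (60.94304 − 29.49344) / 0.576 = 31.44960 / 0.576 = 54.600

54.6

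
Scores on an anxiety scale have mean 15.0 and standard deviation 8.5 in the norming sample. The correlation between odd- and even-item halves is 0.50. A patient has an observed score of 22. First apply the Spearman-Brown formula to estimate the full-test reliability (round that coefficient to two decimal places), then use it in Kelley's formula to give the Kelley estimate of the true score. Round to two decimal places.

19.69

Spearman-Brown: ρ = 2r/(1 + r) = 2(0.50)/(1 + 0.50) = 1.000/1.50 = 0.6667 → 0.67
T̂ = ρX + (1 − ρ)μ
  = 0.67 × 22 + 0.33 × 15.0
  = 14.74 + 4.950
  = 19.690
  ≈ 19.69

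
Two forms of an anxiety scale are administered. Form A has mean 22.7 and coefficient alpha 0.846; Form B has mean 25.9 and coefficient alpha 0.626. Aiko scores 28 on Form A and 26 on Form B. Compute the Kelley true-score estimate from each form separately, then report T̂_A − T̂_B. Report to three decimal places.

T̂_A = 0.846(28) + 0.154(22.7) = 27.18380
T̂_B = 0.626(26) + 0.374(25.9) = 25.96260
T̂_A − T̂_B = 1.22120

1.221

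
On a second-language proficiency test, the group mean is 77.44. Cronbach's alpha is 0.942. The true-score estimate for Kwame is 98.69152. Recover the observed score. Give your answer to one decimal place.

T̂ = ρX + (1 − ρ)μ  ⇒  X = (T̂ − (1 − ρ)μ) / ρ
X = (98.69152 − 0.058 × 77.44) / 0.942 = (98.69152 − 4.49152) / 0.942 = 94.20000 / 0.942 = 100.000

100.0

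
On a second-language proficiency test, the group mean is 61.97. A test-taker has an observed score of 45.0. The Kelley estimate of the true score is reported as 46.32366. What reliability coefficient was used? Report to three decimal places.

0.922

T̂ = ρX + (1 − ρ)μ  ⇒  T̂ − μ = ρ(X − μ)
ρ = (T̂ − μ)/(X − μ) = (46.32366 − 61.97) / (45.0 − 61.97) = -15.64634 / -16.97 = 0.92200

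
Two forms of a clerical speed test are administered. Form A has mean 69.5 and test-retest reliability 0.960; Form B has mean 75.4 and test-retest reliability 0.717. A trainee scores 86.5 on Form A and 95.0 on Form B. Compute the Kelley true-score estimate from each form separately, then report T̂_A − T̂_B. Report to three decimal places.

-3.633

T̂_A = 0.960(86.5) + 0.040(69.5) = 85.82000
T̂_B = 0.717(95.0) + 0.283(75.4) = 89.45320
T̂_A − T̂_B = -3.63320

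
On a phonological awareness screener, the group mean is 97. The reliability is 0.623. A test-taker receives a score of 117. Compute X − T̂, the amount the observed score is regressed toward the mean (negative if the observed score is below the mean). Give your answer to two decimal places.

T̂ = ρX + (1 − ρ)μ
  = 0.623 × 117 + 0.377 × 97
  = 72.891 + 36.569
  = 109.4600
  ≈ 109.460
X − T̂ = 117 − 109.460 = 7.540 → 7.54

7.54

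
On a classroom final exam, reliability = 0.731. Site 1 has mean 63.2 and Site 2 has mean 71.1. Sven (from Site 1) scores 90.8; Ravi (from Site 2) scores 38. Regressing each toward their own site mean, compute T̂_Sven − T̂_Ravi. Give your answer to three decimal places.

36.472

T̂_Sven = 0.731(90.8) + 0.269(63.2) = 83.37560
T̂_Ravi = 0.731(38) + 0.269(71.1) = 46.90390
Difference = 83.37560 − 46.90390 = 36.47170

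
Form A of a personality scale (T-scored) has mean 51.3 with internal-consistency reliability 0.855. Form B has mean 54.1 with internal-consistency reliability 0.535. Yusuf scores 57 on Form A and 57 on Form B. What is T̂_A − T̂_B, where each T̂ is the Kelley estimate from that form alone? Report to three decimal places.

0.522

T̂_A = 0.855(57) + 0.145(51.3) = 56.17350
T̂_B = 0.535(57) + 0.465(54.1) = 55.65150
T̂_A − T̂_B = 0.52200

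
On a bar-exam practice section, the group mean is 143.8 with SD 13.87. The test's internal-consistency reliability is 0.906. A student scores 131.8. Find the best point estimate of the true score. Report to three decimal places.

132.928

T̂ = ρX + (1 − ρ)μ
  = 0.906 × 131.8 + 0.094 × 143.8
  = 119.4108 + 13.5172
  = 132.9280
  ≈ 132.928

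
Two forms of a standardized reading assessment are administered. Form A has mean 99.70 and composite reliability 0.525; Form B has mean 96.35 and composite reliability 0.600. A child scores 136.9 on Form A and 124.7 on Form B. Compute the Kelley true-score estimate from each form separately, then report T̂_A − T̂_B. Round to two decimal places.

T̂_A = 0.525(136.9) + 0.475(99.70) = 119.2300
T̂_B = 0.600(124.7) + 0.400(96.35) = 113.3600
T̂_A − T̂_B = 5.8700

5.87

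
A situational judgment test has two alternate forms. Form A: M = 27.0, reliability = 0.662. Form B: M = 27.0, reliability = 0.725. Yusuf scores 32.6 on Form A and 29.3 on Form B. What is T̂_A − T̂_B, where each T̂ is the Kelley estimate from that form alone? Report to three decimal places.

2.040

T̂_A = 0.662(32.6) + 0.338(27.0) = 30.70720
T̂_B = 0.725(29.3) + 0.275(27.0) = 28.66750
T̂_A − T̂_B = 2.03970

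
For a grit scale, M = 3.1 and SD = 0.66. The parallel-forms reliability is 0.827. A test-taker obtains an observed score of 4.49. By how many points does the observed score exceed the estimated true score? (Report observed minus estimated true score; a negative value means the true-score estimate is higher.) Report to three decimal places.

T̂ = ρX + (1 − ρ)μ
  = 0.827 × 4.49 + 0.173 × 3.1
  = 3.71323 + 0.5363
  = 4.24953
  ≈ 4.2495
X − T̂ = 4.49 − 4.2495 = 0.2405 → 0.240

0.240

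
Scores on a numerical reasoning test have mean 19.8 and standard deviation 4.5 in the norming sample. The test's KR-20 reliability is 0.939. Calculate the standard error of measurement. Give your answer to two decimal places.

1.11

SEM = SD · √(1 − ρ) = 4.5 × √0.061 = 4.5 × 0.2470 = 1.111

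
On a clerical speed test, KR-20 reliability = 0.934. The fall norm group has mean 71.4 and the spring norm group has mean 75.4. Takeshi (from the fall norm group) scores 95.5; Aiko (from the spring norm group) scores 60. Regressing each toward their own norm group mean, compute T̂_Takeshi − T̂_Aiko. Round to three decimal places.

T̂_Takeshi = 0.934(95.5) + 0.066(71.4) = 93.90940
T̂_Aiko = 0.934(60) + 0.066(75.4) = 61.01640
Difference = 93.90940 − 61.01640 = 32.89300

32.893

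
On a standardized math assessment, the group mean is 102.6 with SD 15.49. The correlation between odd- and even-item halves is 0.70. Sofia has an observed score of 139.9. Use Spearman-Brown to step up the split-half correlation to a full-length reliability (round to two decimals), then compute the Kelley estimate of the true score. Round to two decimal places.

Spearman-Brown: ρ = 2r/(1 + r) = 2(0.70)/(1 + 0.70) = 1.400/1.70 = 0.8235 → 0.82
T̂ = 0.82(139.9) + 0.18(102.6) = 114.718 + 18.468 = 133.186 → 133.19

133.19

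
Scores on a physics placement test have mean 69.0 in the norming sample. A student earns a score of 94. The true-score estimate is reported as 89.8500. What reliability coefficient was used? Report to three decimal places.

T̂ = ρX + (1 − ρ)μ  ⇒  T̂ − μ = ρ(X − μ)
ρ = (T̂ − μ)/(X − μ) = (89.8500 − 69.0) / (94 − 69.0) = 20.8500 / 25.0 = 0.83400

0.834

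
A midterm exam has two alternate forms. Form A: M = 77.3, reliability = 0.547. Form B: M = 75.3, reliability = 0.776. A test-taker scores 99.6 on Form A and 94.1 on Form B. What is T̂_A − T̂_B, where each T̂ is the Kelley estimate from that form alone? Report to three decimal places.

-0.391

T̂_A = 0.547(99.6) + 0.453(77.3) = 89.49810
T̂_B = 0.776(94.1) + 0.224(75.3) = 89.88880
T̂_A − T̂_B = -0.39070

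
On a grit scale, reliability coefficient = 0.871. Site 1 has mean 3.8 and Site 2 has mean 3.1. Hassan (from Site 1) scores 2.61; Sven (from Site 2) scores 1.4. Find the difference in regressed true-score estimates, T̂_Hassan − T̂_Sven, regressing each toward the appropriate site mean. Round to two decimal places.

T̂_Hassan = 0.871(2.61) + 0.129(3.8) = 2.7635
T̂_Sven = 0.871(1.4) + 0.129(3.1) = 1.6193
Difference = 2.7635 − 1.6193 = 1.1442

1.14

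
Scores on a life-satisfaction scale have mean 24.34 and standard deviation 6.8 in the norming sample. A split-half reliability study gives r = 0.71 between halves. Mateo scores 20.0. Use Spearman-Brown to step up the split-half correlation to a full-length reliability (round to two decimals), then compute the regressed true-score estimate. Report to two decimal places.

20.74

Spearman-Brown: ρ = 2r/(1 + r) = 2(0.71)/(1 + 0.71) = 1.420/1.71 = 0.8304 → 0.83
T̂ = ρX + (1 − ρ)μ
  = 0.83 × 20.0 + 0.17 × 24.34
  = 16.600 + 4.1378
  = 20.738
  ≈ 20.74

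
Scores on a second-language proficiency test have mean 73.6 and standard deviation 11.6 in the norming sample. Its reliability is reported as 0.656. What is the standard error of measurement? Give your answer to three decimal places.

SEM = SD · √(1 − ρ) = 11.6 × √0.344 = 11.6 × 0.5865 = 6.8036

6.804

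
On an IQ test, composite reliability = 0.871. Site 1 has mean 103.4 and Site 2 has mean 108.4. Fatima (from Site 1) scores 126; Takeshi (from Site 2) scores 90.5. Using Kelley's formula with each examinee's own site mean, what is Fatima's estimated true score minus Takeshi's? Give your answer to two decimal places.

30.28

T̂_Fatima = 0.871(126) + 0.129(103.4) = 123.0846
T̂_Takeshi = 0.871(90.5) + 0.129(108.4) = 92.8091
Difference = 123.0846 − 92.8091 = 30.2755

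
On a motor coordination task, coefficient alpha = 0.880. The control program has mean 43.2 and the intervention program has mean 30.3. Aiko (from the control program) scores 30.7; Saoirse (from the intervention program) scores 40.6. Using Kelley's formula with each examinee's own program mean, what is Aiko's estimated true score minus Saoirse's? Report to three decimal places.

T̂_Aiko = 0.880(30.7) + 0.120(43.2) = 32.20000
T̂_Saoirse = 0.880(40.6) + 0.120(30.3) = 39.36400
Difference = 32.20000 − 39.36400 = -7.16400

-7.164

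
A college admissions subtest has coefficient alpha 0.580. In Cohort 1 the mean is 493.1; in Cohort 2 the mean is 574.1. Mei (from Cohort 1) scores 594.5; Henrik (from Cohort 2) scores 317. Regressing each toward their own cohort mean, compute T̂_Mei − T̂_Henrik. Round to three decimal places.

126.930

T̂_Mei = 0.580(594.5) + 0.420(493.1) = 551.91200
T̂_Henrik = 0.580(317) + 0.420(574.1) = 424.98200
Difference = 551.91200 − 424.98200 = 126.93000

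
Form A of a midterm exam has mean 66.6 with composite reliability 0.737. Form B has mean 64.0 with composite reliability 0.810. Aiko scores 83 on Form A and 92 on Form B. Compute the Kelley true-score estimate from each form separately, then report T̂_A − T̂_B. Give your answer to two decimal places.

T̂_A = 0.737(83) + 0.263(66.6) = 78.6868
T̂_B = 0.810(92) + 0.190(64.0) = 86.6800
T̂_A − T̂_B = -7.9932

-7.99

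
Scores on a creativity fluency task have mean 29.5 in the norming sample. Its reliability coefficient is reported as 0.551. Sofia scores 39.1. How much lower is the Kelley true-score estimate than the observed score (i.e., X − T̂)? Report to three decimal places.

T̂ = 0.551(39.1) + 0.449(29.5) = 21.5441 + 13.2455 = 34.78960 → 34.7896
X − T̂ = 39.1 − 34.7896 = 4.3104 → 4.310

4.310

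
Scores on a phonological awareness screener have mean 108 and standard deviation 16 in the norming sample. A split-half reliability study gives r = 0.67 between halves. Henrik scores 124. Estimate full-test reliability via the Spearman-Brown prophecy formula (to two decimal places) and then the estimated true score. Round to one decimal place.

120.8

Spearman-Brown: ρ = 2r/(1 + r) = 2(0.67)/(1 + 0.67) = 1.340/1.67 = 0.8024 → 0.80
T̂ = 0.80(124) + 0.20(108) = 99.20 + 21.60 = 120.80 → 120.8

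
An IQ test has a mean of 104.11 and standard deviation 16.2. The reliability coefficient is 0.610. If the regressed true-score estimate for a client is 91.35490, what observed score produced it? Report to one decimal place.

T̂ = ρX + (1 − ρ)μ  ⇒  X = (T̂ − (1 − ρ)μ) / ρ
X = (91.35490 − 0.390 × 104.11) / 0.610 = (91.35490 − 40.60290) / 0.610 = 50.75200 / 0.610 = 83.200

83.2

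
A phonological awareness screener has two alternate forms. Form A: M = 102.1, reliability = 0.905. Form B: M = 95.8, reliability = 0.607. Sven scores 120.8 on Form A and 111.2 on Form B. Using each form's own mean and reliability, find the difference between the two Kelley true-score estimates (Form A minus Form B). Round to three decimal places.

13.876

T̂_A = 0.905(120.8) + 0.095(102.1) = 119.02350
T̂_B = 0.607(111.2) + 0.393(95.8) = 105.14780
T̂_A − T̂_B = 13.87570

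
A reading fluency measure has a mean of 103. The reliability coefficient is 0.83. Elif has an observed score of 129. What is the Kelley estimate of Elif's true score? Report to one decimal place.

124.6

Weight the observed score by reliability and the mean by (1 − reliability): T̂ = 0.83·129 + 0.17·103 = 107.07 + 17.51 = 124.58.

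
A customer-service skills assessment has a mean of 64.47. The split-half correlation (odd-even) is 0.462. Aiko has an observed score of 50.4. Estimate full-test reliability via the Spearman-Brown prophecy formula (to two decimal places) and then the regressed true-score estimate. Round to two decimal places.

55.61

Spearman-Brown: ρ = 2r/(1 + r) = 2(0.462)/(1 + 0.462) = 0.9240/1.462 = 0.6320 → 0.63
T̂ = ρX + (1 − ρ)μ
  = 0.63 × 50.4 + 0.37 × 64.47
  = 31.752 + 23.8539
  = 55.606
  ≈ 55.61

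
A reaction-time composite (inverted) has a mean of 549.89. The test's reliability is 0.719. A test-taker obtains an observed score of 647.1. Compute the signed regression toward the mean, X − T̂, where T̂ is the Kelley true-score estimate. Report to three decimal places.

27.316

T̂ = ρX + (1 − ρ)μ
  = 0.719 × 647.1 + 0.281 × 549.89
  = 465.2649 + 154.51909
  = 619.78399
  ≈ 619.7840
X − T̂ = 647.1 − 619.7840 = 27.3160 → 27.316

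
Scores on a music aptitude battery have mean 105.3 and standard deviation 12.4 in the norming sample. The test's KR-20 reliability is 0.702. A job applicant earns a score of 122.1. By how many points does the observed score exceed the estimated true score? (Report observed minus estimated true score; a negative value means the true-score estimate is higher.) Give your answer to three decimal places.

T̂ = ρX + (1 − ρ)μ
  = 0.702 × 122.1 + 0.298 × 105.3
  = 85.7142 + 31.3794
  = 117.09360
  ≈ 117.0936
X − T̂ = 122.1 − 117.0936 = 5.0064 → 5.006

5.006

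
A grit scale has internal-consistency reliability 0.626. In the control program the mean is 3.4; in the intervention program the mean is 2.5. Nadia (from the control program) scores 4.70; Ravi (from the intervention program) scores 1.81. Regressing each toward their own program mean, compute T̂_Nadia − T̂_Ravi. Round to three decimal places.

2.146

T̂_Nadia = 0.626(4.70) + 0.374(3.4) = 4.21380
T̂_Ravi = 0.626(1.81) + 0.374(2.5) = 2.06806
Difference = 4.21380 − 2.06806 = 2.14574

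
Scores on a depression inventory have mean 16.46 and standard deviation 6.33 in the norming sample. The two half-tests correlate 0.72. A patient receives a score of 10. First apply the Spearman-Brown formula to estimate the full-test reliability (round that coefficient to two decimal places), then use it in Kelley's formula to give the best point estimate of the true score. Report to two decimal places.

11.03

Spearman-Brown: ρ = 2r/(1 + r) = 2(0.72)/(1 + 0.72) = 1.440/1.72 = 0.8372 → 0.84
T̂ = 0.84(10) + 0.16(16.46) = 8.40 + 2.6336 = 11.034 → 11.03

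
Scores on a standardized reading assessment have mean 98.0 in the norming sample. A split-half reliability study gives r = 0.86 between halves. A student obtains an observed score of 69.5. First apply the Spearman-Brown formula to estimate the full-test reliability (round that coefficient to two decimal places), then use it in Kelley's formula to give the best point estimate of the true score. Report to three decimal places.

71.780

Spearman-Brown: ρ = 2r/(1 + r) = 2(0.86)/(1 + 0.86) = 1.720/1.86 = 0.9247 → 0.92
Regress the observed score toward the mean by the unreliability: T̂ = 0.92·69.5 + 0.08·98.0 = 63.940 + 7.840 = 71.7800.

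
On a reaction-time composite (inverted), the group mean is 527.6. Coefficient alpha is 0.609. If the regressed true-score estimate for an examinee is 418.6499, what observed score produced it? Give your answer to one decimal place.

348.7

T̂ = ρX + (1 − ρ)μ  ⇒  X = (T̂ − (1 − ρ)μ) / ρ
X = (418.6499 − 0.391 × 527.6) / 0.609 = (418.6499 − 206.2916) / 0.609 = 212.3583 / 0.609 = 348.700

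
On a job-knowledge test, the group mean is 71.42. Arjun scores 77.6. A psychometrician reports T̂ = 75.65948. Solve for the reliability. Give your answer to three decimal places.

T̂ = ρX + (1 − ρ)μ  ⇒  T̂ − μ = ρ(X − μ)
ρ = (T̂ − μ)/(X − μ) = (75.65948 − 71.42) / (77.6 − 71.42) = 4.23948 / 6.18 = 0.68600

0.686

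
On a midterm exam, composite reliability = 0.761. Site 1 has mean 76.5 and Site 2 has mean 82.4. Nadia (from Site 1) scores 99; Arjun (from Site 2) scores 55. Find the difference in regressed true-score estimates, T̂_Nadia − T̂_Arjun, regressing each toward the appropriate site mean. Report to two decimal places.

T̂_Nadia = 0.761(99) + 0.239(76.5) = 93.6225
T̂_Arjun = 0.761(55) + 0.239(82.4) = 61.5486
Difference = 93.6225 − 61.5486 = 32.0739

32.07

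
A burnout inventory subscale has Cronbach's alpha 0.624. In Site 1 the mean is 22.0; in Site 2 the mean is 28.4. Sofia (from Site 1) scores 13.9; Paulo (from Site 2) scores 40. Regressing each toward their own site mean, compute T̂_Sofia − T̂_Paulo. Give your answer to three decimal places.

-18.693

T̂_Sofia = 0.624(13.9) + 0.376(22.0) = 16.94560
T̂_Paulo = 0.624(40) + 0.376(28.4) = 35.63840
Difference = 16.94560 − 35.63840 = -18.69280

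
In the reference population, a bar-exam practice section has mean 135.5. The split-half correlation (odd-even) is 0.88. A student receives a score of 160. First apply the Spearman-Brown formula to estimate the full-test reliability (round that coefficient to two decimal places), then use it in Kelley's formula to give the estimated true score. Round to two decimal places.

Spearman-Brown: ρ = 2r/(1 + r) = 2(0.88)/(1 + 0.88) = 1.760/1.88 = 0.9362 → 0.94
T̂ = 0.94(160) + 0.06(135.5) = 150.40 + 8.130 = 158.530 → 158.53

158.53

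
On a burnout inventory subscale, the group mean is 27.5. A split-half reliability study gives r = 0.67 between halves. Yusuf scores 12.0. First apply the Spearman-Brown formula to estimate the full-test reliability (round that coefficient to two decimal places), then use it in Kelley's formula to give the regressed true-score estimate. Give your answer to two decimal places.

15.10

Spearman-Brown: ρ = 2r/(1 + r) = 2(0.67)/(1 + 0.67) = 1.340/1.67 = 0.8024 → 0.80
Weight the observed score by reliability and the mean by (1 − reliability): T̂ = 0.80·12.0 + 0.20·27.5 = 9.600 + 5.500 = 15.100.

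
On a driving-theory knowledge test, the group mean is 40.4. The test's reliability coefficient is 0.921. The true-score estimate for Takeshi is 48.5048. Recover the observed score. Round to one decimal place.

49.2

T̂ = ρX + (1 − ρ)μ  ⇒  X = (T̂ − (1 − ρ)μ) / ρ
X = (48.5048 − 0.079 × 40.4) / 0.921 = (48.5048 − 3.1916) / 0.921 = 45.3132 / 0.921 = 49.200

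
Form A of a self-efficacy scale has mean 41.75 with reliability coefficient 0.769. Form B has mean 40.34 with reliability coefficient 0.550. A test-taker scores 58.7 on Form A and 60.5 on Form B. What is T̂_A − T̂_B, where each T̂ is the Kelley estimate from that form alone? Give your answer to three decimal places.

3.357

T̂_A = 0.769(58.7) + 0.231(41.75) = 54.78455
T̂_B = 0.550(60.5) + 0.450(40.34) = 51.42800
T̂_A − T̂_B = 3.35655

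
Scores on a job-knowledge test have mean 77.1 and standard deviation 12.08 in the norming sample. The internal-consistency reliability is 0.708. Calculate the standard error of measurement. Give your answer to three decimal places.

6.528

SEM = SD · √(1 − ρ) = 12.08 × √0.292 = 12.08 × 0.5404 = 6.5277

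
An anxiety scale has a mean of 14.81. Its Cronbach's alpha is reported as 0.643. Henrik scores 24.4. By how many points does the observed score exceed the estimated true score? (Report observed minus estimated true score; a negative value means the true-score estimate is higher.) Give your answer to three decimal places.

T̂ = ρX + (1 − ρ)μ
  = 0.643 × 24.4 + 0.357 × 14.81
  = 15.6892 + 5.28717
  = 20.97637
  ≈ 20.9764
X − T̂ = 24.4 − 20.9764 = 3.4236 → 3.424

3.424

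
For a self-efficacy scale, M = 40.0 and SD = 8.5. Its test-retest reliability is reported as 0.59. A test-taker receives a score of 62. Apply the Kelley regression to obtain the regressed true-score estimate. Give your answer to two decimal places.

T̂ = ρX + (1 − ρ)μ
  = 0.59 × 62 + 0.41 × 40.0
  = 36.58 + 16.400
  = 52.980
  ≈ 52.98

52.98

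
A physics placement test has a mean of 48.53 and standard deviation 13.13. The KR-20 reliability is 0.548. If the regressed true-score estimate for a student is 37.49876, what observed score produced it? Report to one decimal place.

28.4

T̂ = ρX + (1 − ρ)μ  ⇒  X = (T̂ − (1 − ρ)μ) / ρ
X = (37.49876 − 0.452 × 48.53) / 0.548 = (37.49876 − 21.93556) / 0.548 = 15.56320 / 0.548 = 28.400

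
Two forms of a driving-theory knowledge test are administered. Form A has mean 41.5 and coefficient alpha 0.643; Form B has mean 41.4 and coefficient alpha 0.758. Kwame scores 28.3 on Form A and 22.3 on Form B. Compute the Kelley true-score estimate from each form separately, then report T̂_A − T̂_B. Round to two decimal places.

T̂_A = 0.643(28.3) + 0.357(41.5) = 33.0124
T̂_B = 0.758(22.3) + 0.242(41.4) = 26.9222
T̂_A − T̂_B = 6.0902

6.09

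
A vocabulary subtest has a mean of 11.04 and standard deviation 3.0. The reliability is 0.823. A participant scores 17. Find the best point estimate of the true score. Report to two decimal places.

15.95

T̂ = ρX + (1 − ρ)μ
  = 0.823 × 17 + 0.177 × 11.04
  = 13.991 + 1.95408
  = 15.945
  ≈ 15.95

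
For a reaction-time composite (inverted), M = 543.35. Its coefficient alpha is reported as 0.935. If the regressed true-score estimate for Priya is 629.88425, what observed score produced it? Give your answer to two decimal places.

T̂ = ρX + (1 − ρ)μ  ⇒  X = (T̂ − (1 − ρ)μ) / ρ
X = (629.88425 − 0.065 × 543.35) / 0.935 = (629.88425 − 35.31775) / 0.935 = 594.56650 / 0.935 = 635.9000

635.90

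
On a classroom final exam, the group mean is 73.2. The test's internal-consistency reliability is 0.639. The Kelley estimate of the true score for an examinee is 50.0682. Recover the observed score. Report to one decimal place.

T̂ = ρX + (1 − ρ)μ  ⇒  X = (T̂ − (1 − ρ)μ) / ρ
X = (50.0682 − 0.361 × 73.2) / 0.639 = (50.0682 − 26.4252) / 0.639 = 23.6430 / 0.639 = 37.000

37.0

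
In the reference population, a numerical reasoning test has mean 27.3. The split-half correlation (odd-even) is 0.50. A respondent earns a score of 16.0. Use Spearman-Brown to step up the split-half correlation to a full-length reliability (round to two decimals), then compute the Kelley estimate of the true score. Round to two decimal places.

19.73

Spearman-Brown: ρ = 2r/(1 + r) = 2(0.50)/(1 + 0.50) = 1.000/1.50 = 0.6667 → 0.67
Regress the observed score toward the mean by the unreliability: T̂ = 0.67·16.0 + 0.33·27.3 = 10.720 + 9.009 = 19.729.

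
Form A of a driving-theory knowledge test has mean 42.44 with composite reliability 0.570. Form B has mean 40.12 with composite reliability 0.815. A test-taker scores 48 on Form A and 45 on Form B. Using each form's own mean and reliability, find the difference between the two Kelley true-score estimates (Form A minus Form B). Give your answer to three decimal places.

1.512

T̂_A = 0.570(48) + 0.430(42.44) = 45.60920
T̂_B = 0.815(45) + 0.185(40.12) = 44.09720
T̂_A − T̂_B = 1.51200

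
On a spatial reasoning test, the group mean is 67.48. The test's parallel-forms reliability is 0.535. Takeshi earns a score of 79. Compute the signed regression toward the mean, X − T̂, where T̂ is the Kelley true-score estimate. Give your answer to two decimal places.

5.36

Kelley's formula gives T̂ = 0.535·79 + 0.465·67.48 = 42.265 + 31.37820 = 73.6432.
X − T̂ = 79 − 73.643 = 5.357 → 5.36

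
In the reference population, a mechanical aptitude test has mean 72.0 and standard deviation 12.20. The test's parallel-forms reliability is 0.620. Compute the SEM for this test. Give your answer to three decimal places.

SEM = SD · √(1 − ρ) = 12.20 × √0.380 = 12.20 × 0.6164 = 7.5206

7.521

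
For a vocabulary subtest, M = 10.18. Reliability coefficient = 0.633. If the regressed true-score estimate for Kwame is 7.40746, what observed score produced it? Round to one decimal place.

T̂ = ρX + (1 − ρ)μ  ⇒  X = (T̂ − (1 − ρ)μ) / ρ
X = (7.40746 − 0.367 × 10.18) / 0.633 = (7.40746 − 3.73606) / 0.633 = 3.67140 / 0.633 = 5.800

5.8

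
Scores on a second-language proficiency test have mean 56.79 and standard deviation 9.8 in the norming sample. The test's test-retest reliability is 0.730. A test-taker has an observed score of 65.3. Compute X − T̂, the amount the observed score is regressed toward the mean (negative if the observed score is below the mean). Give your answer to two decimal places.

2.30

T̂ = ρX + (1 − ρ)μ
  = 0.730 × 65.3 + 0.270 × 56.79
  = 47.6690 + 15.33330
  = 63.0023
  ≈ 63.002
X − T̂ = 65.3 − 63.002 = 2.298 → 2.30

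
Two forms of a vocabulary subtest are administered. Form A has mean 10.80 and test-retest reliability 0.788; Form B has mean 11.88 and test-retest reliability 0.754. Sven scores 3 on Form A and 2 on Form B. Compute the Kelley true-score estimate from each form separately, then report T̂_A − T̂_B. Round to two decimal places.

0.22

T̂_A = 0.788(3) + 0.212(10.80) = 4.6536
T̂_B = 0.754(2) + 0.246(11.88) = 4.4305
T̂_A − T̂_B = 0.2231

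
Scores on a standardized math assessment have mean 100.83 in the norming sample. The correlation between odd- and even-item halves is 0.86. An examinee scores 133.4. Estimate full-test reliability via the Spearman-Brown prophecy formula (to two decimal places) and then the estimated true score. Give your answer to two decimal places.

130.79

Spearman-Brown: ρ = 2r/(1 + r) = 2(0.86)/(1 + 0.86) = 1.720/1.86 = 0.9247 → 0.92
T̂ = 0.92(133.4) + 0.08(100.83) = 122.728 + 8.0664 = 130.794 → 130.79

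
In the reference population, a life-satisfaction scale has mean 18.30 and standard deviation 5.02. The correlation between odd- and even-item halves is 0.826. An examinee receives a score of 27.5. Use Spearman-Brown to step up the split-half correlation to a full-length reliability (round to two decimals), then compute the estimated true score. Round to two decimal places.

Spearman-Brown: ρ = 2r/(1 + r) = 2(0.826)/(1 + 0.826) = 1.6520/1.826 = 0.9047 → 0.90
T̂ = 0.90(27.5) + 0.10(18.30) = 24.750 + 1.8300 = 26.580 → 26.58

26.58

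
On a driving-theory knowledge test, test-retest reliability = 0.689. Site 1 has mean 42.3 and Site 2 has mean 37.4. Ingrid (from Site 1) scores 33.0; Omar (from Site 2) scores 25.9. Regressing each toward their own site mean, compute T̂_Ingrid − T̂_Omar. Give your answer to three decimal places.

T̂_Ingrid = 0.689(33.0) + 0.311(42.3) = 35.89230
T̂_Omar = 0.689(25.9) + 0.311(37.4) = 29.47650
Difference = 35.89230 − 29.47650 = 6.41580

6.416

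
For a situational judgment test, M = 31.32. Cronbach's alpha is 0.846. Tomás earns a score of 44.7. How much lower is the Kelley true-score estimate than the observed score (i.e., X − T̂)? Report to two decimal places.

T̂ = ρX + (1 − ρ)μ
  = 0.846 × 44.7 + 0.154 × 31.32
  = 37.8162 + 4.82328
  = 42.6395
  ≈ 42.639
X − T̂ = 44.7 − 42.639 = 2.061 → 2.06

2.06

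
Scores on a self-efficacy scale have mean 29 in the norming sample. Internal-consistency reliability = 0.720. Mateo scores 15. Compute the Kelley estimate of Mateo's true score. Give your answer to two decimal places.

Regress the observed score toward the mean by the unreliability: T̂ = 0.720·15 + 0.280·29 = 10.800 + 8.120 = 18.920.

18.92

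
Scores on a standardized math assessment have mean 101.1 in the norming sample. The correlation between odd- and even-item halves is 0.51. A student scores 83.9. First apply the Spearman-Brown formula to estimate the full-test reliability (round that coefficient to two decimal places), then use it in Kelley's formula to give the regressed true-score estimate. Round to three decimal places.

89.404

Spearman-Brown: ρ = 2r/(1 + r) = 2(0.51)/(1 + 0.51) = 1.020/1.51 = 0.6755 → 0.68
T̂ = ρX + (1 − ρ)μ
  = 0.68 × 83.9 + 0.32 × 101.1
  = 57.052 + 32.352
  = 89.4040
  ≈ 89.404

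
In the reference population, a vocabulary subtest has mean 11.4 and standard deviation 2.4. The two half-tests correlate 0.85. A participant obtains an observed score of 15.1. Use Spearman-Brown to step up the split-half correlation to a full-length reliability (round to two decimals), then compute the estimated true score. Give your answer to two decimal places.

14.80

Spearman-Brown: ρ = 2r/(1 + r) = 2(0.85)/(1 + 0.85) = 1.700/1.85 = 0.9189 → 0.92
T̂ = ρX + (1 − ρ)μ
  = 0.92 × 15.1 + 0.08 × 11.4
  = 13.892 + 0.912
  = 14.804
  ≈ 14.80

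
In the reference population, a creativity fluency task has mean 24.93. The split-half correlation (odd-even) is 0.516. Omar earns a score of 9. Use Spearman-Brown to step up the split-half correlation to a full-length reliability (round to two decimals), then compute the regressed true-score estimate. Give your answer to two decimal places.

Spearman-Brown: ρ = 2r/(1 + r) = 2(0.516)/(1 + 0.516) = 1.0320/1.516 = 0.6807 → 0.68
T̂ = 0.68(9) + 0.32(24.93) = 6.12 + 7.9776 = 14.098 → 14.10

14.10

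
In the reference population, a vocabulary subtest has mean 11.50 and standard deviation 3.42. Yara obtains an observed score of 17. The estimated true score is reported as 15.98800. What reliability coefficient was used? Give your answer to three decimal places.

T̂ = ρX + (1 − ρ)μ  ⇒  T̂ − μ = ρ(X − μ)
ρ = (T̂ − μ)/(X − μ) = (15.98800 − 11.50) / (17 − 11.50) = 4.48800 / 5.50 = 0.81600

0.816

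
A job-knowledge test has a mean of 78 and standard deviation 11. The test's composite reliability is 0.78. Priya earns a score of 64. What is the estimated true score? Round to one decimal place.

67.1

T̂ = ρX + (1 − ρ)μ
  = 0.78 × 64 + 0.22 × 78
  = 49.92 + 17.16
  = 67.08
  ≈ 67.1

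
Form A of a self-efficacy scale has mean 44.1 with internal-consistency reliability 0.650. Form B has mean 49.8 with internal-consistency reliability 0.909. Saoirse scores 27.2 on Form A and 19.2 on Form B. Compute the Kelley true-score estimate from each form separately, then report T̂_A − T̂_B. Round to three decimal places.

T̂_A = 0.650(27.2) + 0.350(44.1) = 33.11500
T̂_B = 0.909(19.2) + 0.091(49.8) = 21.98460
T̂_A − T̂_B = 11.13040

11.130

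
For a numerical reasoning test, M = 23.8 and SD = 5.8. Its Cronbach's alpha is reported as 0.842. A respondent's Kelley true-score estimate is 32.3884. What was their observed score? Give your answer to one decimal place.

T̂ = ρX + (1 − ρ)μ  ⇒  X = (T̂ − (1 − ρ)μ) / ρ
X = (32.3884 − 0.158 × 23.8) / 0.842 = (32.3884 − 3.7604) / 0.842 = 28.6280 / 0.842 = 34.000

34.0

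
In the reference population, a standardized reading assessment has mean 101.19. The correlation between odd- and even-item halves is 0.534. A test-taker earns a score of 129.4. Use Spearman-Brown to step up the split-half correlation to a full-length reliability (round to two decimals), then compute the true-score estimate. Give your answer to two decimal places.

Spearman-Brown: ρ = 2r/(1 + r) = 2(0.534)/(1 + 0.534) = 1.0680/1.534 = 0.6962 → 0.70
T̂ = ρX + (1 − ρ)μ
  = 0.70 × 129.4 + 0.30 × 101.19
  = 90.580 + 30.3570
  = 120.937
  ≈ 120.94

120.94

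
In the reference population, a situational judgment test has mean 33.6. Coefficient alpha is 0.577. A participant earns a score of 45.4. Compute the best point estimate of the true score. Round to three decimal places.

T̂ = 0.577(45.4) + 0.423(33.6) = 26.1958 + 14.2128 = 40.4086 → 40.409

40.409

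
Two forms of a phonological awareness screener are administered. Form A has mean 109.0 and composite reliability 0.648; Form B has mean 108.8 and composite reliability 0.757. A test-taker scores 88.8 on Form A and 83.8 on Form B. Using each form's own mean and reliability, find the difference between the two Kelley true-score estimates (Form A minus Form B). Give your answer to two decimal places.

T̂_A = 0.648(88.8) + 0.352(109.0) = 95.9104
T̂_B = 0.757(83.8) + 0.243(108.8) = 89.8750
T̂_A − T̂_B = 6.0354

6.04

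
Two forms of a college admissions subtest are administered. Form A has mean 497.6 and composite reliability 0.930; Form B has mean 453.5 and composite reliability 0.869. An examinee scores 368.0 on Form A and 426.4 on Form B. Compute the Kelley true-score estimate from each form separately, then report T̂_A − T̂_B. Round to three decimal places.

T̂_A = 0.930(368.0) + 0.070(497.6) = 377.07200
T̂_B = 0.869(426.4) + 0.131(453.5) = 429.95010
T̂_A − T̂_B = -52.87810

-52.878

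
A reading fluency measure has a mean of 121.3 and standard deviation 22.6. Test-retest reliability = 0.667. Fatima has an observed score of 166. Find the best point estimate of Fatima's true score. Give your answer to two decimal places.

151.11

T̂ = 0.667(166) + 0.333(121.3) = 110.722 + 40.3929 = 151.115 → 151.11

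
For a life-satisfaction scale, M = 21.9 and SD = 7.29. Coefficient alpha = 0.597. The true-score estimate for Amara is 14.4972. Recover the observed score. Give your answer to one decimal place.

9.5

T̂ = ρX + (1 − ρ)μ  ⇒  X = (T̂ − (1 − ρ)μ) / ρ
X = (14.4972 − 0.403 × 21.9) / 0.597 = (14.4972 − 8.8257) / 0.597 = 5.6715 / 0.597 = 9.500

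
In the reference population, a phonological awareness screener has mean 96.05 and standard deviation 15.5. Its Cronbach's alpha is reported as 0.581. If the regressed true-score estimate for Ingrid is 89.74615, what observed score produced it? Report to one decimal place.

85.2

T̂ = ρX + (1 − ρ)μ  ⇒  X = (T̂ − (1 − ρ)μ) / ρ
X = (89.74615 − 0.419 × 96.05) / 0.581 = (89.74615 − 40.24495) / 0.581 = 49.50120 / 0.581 = 85.200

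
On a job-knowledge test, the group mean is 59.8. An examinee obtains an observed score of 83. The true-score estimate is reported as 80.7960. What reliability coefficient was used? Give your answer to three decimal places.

0.905

T̂ = ρX + (1 − ρ)μ  ⇒  T̂ − μ = ρ(X − μ)
ρ = (T̂ − μ)/(X − μ) = (80.7960 − 59.8) / (83 − 59.8) = 20.9960 / 23.2 = 0.90500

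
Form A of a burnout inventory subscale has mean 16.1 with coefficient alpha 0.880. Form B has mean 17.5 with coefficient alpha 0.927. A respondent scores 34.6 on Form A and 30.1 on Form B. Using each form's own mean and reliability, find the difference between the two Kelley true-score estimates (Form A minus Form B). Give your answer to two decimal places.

3.20

T̂_A = 0.880(34.6) + 0.120(16.1) = 32.3800
T̂_B = 0.927(30.1) + 0.073(17.5) = 29.1802
T̂_A − T̂_B = 3.1998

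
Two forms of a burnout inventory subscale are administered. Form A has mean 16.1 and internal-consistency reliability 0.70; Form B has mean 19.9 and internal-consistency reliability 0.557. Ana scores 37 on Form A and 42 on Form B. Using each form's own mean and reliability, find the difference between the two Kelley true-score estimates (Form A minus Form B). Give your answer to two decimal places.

T̂_A = 0.70(37) + 0.30(16.1) = 30.7300
T̂_B = 0.557(42) + 0.443(19.9) = 32.2097
T̂_A − T̂_B = -1.4797

-1.48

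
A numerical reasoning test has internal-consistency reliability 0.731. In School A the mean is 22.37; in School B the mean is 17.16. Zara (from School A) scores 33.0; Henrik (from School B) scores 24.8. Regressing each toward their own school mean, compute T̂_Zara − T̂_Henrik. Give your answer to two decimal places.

7.40

T̂_Zara = 0.731(33.0) + 0.269(22.37) = 30.1405
T̂_Henrik = 0.731(24.8) + 0.269(17.16) = 22.7448
Difference = 30.1405 − 22.7448 = 7.3957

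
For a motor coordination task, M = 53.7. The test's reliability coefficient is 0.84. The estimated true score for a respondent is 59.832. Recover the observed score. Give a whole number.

T̂ = ρX + (1 − ρ)μ  ⇒  X = (T̂ − (1 − ρ)μ) / ρ
X = (59.832 − 0.16 × 53.7) / 0.84 = (59.832 − 8.592) / 0.84 = 51.240 / 0.84 = 61.00

61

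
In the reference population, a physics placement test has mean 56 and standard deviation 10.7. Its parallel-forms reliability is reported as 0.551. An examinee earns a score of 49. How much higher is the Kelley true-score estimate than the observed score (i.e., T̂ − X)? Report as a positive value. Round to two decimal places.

T̂ = 0.551(49) + 0.449(56) = 26.999 + 25.144 = 52.1430 → 52.143
T̂ − X = 52.143 − 49 = 3.143 → 3.14

3.14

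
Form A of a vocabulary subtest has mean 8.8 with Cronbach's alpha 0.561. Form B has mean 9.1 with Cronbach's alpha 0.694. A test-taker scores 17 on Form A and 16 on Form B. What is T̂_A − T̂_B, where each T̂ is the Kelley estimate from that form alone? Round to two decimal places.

-0.49

T̂_A = 0.561(17) + 0.439(8.8) = 13.4002
T̂_B = 0.694(16) + 0.306(9.1) = 13.8886
T̂_A − T̂_B = -0.4884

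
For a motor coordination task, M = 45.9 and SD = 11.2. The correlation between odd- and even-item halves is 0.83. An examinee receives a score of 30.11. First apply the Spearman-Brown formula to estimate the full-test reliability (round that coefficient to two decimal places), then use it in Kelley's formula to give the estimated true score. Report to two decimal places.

Spearman-Brown: ρ = 2r/(1 + r) = 2(0.83)/(1 + 0.83) = 1.660/1.83 = 0.9071 → 0.91
Weight the observed score by reliability and the mean by (1 − reliability): T̂ = 0.91·30.11 + 0.09·45.9 = 27.4001 + 4.131 = 31.531.

31.53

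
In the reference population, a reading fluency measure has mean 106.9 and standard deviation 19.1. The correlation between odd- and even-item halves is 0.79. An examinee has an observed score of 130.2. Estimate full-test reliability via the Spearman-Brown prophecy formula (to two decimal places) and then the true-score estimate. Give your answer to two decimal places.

127.40

Spearman-Brown: ρ = 2r/(1 + r) = 2(0.79)/(1 + 0.79) = 1.580/1.79 = 0.8827 → 0.88
T̂ = ρX + (1 − ρ)μ
  = 0.88 × 130.2 + 0.12 × 106.9
  = 114.576 + 12.828
  = 127.404
  ≈ 127.40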